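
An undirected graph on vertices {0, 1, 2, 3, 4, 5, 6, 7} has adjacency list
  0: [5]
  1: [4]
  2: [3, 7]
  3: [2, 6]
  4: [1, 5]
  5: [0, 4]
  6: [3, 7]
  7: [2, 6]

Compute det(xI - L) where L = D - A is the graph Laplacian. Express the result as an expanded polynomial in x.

Reading degrees in the order [0, 1, 2, 3, 4, 5, 6, 7] gives [1, 1, 2, 2, 2, 2, 2, 2]; set D = diag(1, 1, 2, 2, 2, 2, 2, 2) and form L = D - A. L has integer entries, so p(x) = det(xI - L) has integer coefficients. Expanding the determinant yields x^8 - 14x^7 + 78x^6 - 220x^5 + 328x^4 - 240x^3 + 64x^2. The coefficient of x^7 equals -trace(L) = -14, matching the sum of degrees. The largest eigenvalue, 4, is at most the vertex count 8.

x^8 - 14x^7 + 78x^6 - 220x^5 + 328x^4 - 240x^3 + 64x^2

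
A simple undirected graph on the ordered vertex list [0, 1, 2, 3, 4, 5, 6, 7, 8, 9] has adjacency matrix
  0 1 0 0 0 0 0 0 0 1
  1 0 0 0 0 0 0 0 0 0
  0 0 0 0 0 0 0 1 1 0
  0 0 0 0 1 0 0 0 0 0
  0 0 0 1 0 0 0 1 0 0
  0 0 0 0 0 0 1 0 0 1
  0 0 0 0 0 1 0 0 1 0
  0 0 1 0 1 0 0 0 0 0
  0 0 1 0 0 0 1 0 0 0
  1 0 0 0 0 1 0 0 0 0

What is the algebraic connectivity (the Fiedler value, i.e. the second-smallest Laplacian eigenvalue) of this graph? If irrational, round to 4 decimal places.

0.0979

Each diagonal entry of L is the vertex degree and each off-diagonal entry is -1 where an edge is present, 0 otherwise; in the order [0, 1, 2, 3, 4, 5, 6, 7, 8, 9] the diagonal is [2, 1, 2, 1, 2, 2, 2, 2, 2, 2]. Computing the eigenvalues of L and sorting gives [0, 0.0979, 0.3820, 0.8244, 1.3820, 2, 2.6180, 3.1756, 3.6180, 3.9021]. The Fiedler value lambda_2 = 0.0979 is strictly positive, so the graph is connected. The largest eigenvalue, 3.9021, is at most the vertex count 10.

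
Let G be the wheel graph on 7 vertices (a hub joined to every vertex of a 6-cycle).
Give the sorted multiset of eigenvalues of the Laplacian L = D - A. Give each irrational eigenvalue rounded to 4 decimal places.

[0, 2, 2, 4, 4, 5, 7]

The graph has 7 vertices and degree multiset [6, 3, 3, 3, 3, 3, 3]; D is the diagonal matrix of degrees and L = D - A. Since every row of L sums to 0, the all-ones vector is in the kernel and 0 is an eigenvalue.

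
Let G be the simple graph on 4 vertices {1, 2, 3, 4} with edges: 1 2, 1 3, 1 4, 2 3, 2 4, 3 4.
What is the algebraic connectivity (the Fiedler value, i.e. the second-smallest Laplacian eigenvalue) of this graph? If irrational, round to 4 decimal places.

4

Each diagonal entry of L is the vertex degree and each off-diagonal entry is -1 where an edge is present, 0 otherwise; in the order [1, 2, 3, 4] the diagonal is [3, 3, 3, 3]. The smallest Laplacian eigenvalue is always 0. The next one, lambda_2 = 4, measures how hard the graph is to disconnect: larger values mean better connectivity. There is one zero in the spectrum, matching the 1 component.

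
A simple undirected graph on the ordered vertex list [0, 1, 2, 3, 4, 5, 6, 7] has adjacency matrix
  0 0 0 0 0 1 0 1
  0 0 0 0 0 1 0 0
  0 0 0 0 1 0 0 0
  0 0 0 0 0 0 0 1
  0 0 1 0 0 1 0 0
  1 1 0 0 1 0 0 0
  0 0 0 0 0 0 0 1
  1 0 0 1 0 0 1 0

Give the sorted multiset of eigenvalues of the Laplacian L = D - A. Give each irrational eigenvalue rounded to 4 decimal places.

[0, 0.2137, 0.6177, 1, 1.4977, 2.3537, 3.8408, 4.4763]

Each diagonal entry of L is the vertex degree and each off-diagonal entry is -1 where an edge is present, 0 otherwise; in the order [0, 1, 2, 3, 4, 5, 6, 7] the diagonal is [2, 1, 1, 1, 2, 3, 1, 3]. L is symmetric positive semidefinite, so every eigenvalue is real and nonnegative. The single zero eigenvalue shows the graph is connected. The largest eigenvalue, 4.4763, is at most the vertex count 8.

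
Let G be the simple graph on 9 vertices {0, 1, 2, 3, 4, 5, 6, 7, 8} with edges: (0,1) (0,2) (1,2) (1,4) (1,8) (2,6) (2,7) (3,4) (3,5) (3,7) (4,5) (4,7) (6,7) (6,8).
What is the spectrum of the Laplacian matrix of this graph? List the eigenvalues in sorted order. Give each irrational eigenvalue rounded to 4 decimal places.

Each diagonal entry of L is the vertex degree and each off-diagonal entry is -1 where an edge is present, 0 otherwise; in the order [0, 1, 2, 3, 4, 5, 6, 7, 8] the diagonal is [2, 4, 4, 3, 4, 2, 3, 4, 2]. The multiplicity of 0 as a Laplacian eigenvalue equals the number of connected components. By the matrix-tree theorem the graph has (1/9) * product of the nonzero eigenvalues = 638 spanning trees. The eigenvalues sum to 28, which equals trace(L) = 2|E|.

[0, 0.7966, 1.5956, 2.3256, 3.2581, 3.8985, 4.8391, 5.1488, 6.1376]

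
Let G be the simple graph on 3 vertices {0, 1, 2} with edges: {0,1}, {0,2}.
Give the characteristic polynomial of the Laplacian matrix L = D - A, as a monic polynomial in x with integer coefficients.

x^3 - 4x^2 + 3x

With the vertex order [0, 1, 2], the degrees are [2, 1, 1], giving D = diag(2, 1, 1) and L = D - A. The eigenvalues of L are [0, 1, 3]; the characteristic polynomial is the product of (x - lambda_i), which multiplies out to x^3 - 4x^2 + 3x. The constant term is 0 because L is singular (the all-ones vector lies in its kernel). The largest eigenvalue, 3, is at most the vertex count 3.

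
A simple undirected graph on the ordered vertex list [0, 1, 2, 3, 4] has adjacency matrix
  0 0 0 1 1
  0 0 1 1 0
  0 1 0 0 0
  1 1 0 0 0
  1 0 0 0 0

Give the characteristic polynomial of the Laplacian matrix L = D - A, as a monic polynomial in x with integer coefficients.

x^5 - 8x^4 + 21x^3 - 20x^2 + 5x

Each diagonal entry of L is the vertex degree and each off-diagonal entry is -1 where an edge is present, 0 otherwise; in the order [0, 1, 2, 3, 4] the diagonal is [2, 2, 1, 2, 1]. Computing det(xI - L) by cofactor expansion (or equivalently via sum-over-permutations) gives x^5 - 8x^4 + 21x^3 - 20x^2 + 5x. Since p(0) = det(-L) = 0, x divides p(x).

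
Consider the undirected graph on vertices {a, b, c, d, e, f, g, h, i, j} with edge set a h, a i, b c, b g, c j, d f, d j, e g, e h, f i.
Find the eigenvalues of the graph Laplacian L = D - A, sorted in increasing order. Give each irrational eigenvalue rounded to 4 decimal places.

Each diagonal entry of L is the vertex degree and each off-diagonal entry is -1 where an edge is present, 0 otherwise; in the order [a, b, c, d, e, f, g, h, i, j] the diagonal is [2, 2, 2, 2, 2, 2, 2, 2, 2, 2]. L is symmetric positive semidefinite, so every eigenvalue is real and nonnegative. The single zero eigenvalue shows the graph is connected. The eigenvalues sum to 20, which equals trace(L) = 2|E|. The largest eigenvalue, 4, is at most the vertex count 10.

[0, 0.3820, 0.3820, 1.3820, 1.3820, 2.6180, 2.6180, 3.6180, 3.6180, 4]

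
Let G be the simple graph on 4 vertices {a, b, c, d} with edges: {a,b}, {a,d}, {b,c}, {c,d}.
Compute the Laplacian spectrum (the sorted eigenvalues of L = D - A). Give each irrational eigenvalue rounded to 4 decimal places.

Each diagonal entry of L is the vertex degree and each off-diagonal entry is -1 where an edge is present, 0 otherwise; in the order [a, b, c, d] the diagonal is [2, 2, 2, 2]. Diagonalising L (or applying a numerical eigensolver to the 4x4 matrix) gives the spectrum above. There is one zero in the spectrum, matching the 1 component.

[0, 2, 2, 4]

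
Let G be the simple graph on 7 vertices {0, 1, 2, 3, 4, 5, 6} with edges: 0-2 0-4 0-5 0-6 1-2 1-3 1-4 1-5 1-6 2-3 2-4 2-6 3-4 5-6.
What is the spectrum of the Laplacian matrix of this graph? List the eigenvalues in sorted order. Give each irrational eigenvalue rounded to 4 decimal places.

Reading degrees in the order [0, 1, 2, 3, 4, 5, 6] gives [4, 5, 5, 3, 4, 3, 4]; set D = diag(4, 5, 5, 3, 4, 3, 4) and form L = D - A. Since every row of L sums to 0, the all-ones vector is in the kernel and 0 is an eigenvalue. The single zero eigenvalue shows the graph is connected. By the matrix-tree theorem the graph has (1/7) * product of the nonzero eigenvalues = 1015 spanning trees. The eigenvalues sum to 28, which equals trace(L) = 2|E|.

[0, 2.1392, 3.7459, 4.3820, 5, 6.1149, 6.6180]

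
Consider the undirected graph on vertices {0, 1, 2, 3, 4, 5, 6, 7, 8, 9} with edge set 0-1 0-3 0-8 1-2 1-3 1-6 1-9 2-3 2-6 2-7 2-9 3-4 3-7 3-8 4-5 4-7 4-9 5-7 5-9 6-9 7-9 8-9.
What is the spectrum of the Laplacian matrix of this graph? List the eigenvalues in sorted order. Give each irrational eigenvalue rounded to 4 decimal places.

With the vertex order [0, 1, 2, 3, 4, 5, 6, 7, 8, 9], the degrees are [3, 5, 5, 6, 4, 3, 3, 5, 3, 7], giving D = diag(3, 5, 5, 6, 4, 3, 3, 5, 3, 7) and L = D - A. Since every row of L sums to 0, the all-ones vector is in the kernel and 0 is an eigenvalue. The single zero eigenvalue shows the graph is connected. There is one zero in the spectrum, matching the 1 component.

[0, 1.6837, 2.1553, 3.6835, 4, 4.7775, 5.6818, 6.6266, 6.8350, 8.5565]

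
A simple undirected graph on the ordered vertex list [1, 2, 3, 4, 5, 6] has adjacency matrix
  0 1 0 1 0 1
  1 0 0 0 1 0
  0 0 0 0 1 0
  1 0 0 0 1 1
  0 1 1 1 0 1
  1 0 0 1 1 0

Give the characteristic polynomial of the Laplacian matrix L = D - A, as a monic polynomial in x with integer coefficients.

With the vertex order [1, 2, 3, 4, 5, 6], the degrees are [3, 2, 1, 3, 4, 3], giving D = diag(3, 2, 1, 3, 4, 3) and L = D - A. L has integer entries, so p(x) = det(xI - L) has integer coefficients. Expanding the determinant yields x^6 - 16x^5 + 96x^4 - 266x^3 + 332x^2 - 144x. Since p(0) = det(-L) = 0, x divides p(x). By the matrix-tree theorem the graph has (1/6) * product of the nonzero eigenvalues = 24 spanning trees. The eigenvalues sum to 16, which equals trace(L) = 2|E|.

x^6 - 16x^5 + 96x^4 - 266x^3 + 332x^2 - 144x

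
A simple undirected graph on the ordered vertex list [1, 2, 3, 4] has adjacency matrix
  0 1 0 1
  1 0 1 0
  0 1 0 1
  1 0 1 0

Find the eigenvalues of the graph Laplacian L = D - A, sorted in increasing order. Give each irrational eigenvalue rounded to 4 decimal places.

[0, 2, 2, 4]

With the vertex order [1, 2, 3, 4], the degrees are [2, 2, 2, 2], giving D = diag(2, 2, 2, 2) and L = D - A. Diagonalising L (or applying a numerical eigensolver to the 4x4 matrix) gives the spectrum above. The single zero eigenvalue shows the graph is connected. There is one zero in the spectrum, matching the 1 component.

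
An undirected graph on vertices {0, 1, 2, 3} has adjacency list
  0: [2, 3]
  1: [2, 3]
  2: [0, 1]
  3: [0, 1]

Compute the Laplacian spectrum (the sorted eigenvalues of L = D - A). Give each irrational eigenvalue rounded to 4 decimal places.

With the vertex order [0, 1, 2, 3], the degrees are [2, 2, 2, 2], giving D = diag(2, 2, 2, 2) and L = D - A. Diagonalising L (or applying a numerical eigensolver to the 4x4 matrix) gives the spectrum above. The largest eigenvalue, 4, is at most the vertex count 4.

[0, 2, 2, 4]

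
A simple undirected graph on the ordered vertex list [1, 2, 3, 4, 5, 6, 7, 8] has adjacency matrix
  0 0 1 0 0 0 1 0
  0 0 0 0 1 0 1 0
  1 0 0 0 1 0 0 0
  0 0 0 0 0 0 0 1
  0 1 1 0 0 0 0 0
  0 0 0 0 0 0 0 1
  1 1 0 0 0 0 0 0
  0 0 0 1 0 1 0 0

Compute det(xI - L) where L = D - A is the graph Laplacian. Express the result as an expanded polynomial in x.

Each diagonal entry of L is the vertex degree and each off-diagonal entry is -1 where an edge is present, 0 otherwise; in the order [1, 2, 3, 4, 5, 6, 7, 8] the diagonal is [2, 2, 2, 1, 2, 1, 2, 2]. Computing det(xI - L) by cofactor expansion (or equivalently via sum-over-permutations) gives x^8 - 14x^7 + 78x^6 - 220x^5 + 330x^4 - 250x^3 + 75x^2. The constant term is 0 because L is singular (the all-ones vector lies in its kernel). The largest eigenvalue, 3.6180, is at most the vertex count 8.

x^8 - 14x^7 + 78x^6 - 220x^5 + 330x^4 - 250x^3 + 75x^2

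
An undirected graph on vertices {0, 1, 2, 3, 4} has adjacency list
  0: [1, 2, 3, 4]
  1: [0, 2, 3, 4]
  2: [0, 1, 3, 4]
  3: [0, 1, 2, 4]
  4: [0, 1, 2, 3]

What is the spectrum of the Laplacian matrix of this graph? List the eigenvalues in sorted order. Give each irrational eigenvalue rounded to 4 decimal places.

Each diagonal entry of L is the vertex degree and each off-diagonal entry is -1 where an edge is present, 0 otherwise; in the order [0, 1, 2, 3, 4] the diagonal is [4, 4, 4, 4, 4]. Diagonalising L (or applying a numerical eigensolver to the 5x5 matrix) gives the spectrum above. The eigenvalues sum to 20, which equals trace(L) = 2|E|. The largest eigenvalue, 5, is at most the vertex count 5.

[0, 5, 5, 5, 5]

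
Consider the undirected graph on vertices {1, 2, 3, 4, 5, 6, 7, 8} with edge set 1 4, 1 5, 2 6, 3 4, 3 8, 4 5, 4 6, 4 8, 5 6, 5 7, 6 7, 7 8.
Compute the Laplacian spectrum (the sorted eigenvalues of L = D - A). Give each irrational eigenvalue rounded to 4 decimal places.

With the vertex order [1, 2, 3, 4, 5, 6, 7, 8], the degrees are [2, 1, 2, 5, 4, 4, 3, 3], giving D = diag(2, 1, 2, 5, 4, 4, 3, 3) and L = D - A. Diagonalising L (or applying a numerical eigensolver to the 8x8 matrix) gives the spectrum above.

[0, 0.7903, 1.4693, 2.1160, 3.5608, 4.3909, 5.2646, 6.4081]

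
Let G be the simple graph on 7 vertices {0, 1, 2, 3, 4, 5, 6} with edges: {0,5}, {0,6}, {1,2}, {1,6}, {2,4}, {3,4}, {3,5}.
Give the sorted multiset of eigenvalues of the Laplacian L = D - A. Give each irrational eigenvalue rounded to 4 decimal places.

[0, 0.7530, 0.7530, 2.4450, 2.4450, 3.8019, 3.8019]

With the vertex order [0, 1, 2, 3, 4, 5, 6], the degrees are [2, 2, 2, 2, 2, 2, 2], giving D = diag(2, 2, 2, 2, 2, 2, 2) and L = D - A. Diagonalising L (or applying a numerical eigensolver to the 7x7 matrix) gives the spectrum above. The single zero eigenvalue shows the graph is connected. There is one zero in the spectrum, matching the 1 component.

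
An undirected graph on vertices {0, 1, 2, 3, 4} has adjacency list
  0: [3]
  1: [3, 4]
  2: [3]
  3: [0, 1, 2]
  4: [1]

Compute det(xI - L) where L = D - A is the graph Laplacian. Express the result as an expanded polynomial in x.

Each diagonal entry of L is the vertex degree and each off-diagonal entry is -1 where an edge is present, 0 otherwise; in the order [0, 1, 2, 3, 4] the diagonal is [1, 2, 1, 3, 1]. L has integer entries, so p(x) = det(xI - L) has integer coefficients. Expanding the determinant yields x^5 - 8x^4 + 20x^3 - 18x^2 + 5x. Since p(0) = det(-L) = 0, x divides p(x). There is one zero in the spectrum, matching the 1 component.

x^5 - 8x^4 + 20x^3 - 18x^2 + 5x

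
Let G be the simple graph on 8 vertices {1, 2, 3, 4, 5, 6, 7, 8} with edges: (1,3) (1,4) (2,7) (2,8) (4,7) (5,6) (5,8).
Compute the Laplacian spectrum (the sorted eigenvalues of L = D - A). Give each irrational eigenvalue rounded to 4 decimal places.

[0, 0.1522, 0.5858, 1.2346, 2, 2.7654, 3.4142, 3.8478]

Each diagonal entry of L is the vertex degree and each off-diagonal entry is -1 where an edge is present, 0 otherwise; in the order [1, 2, 3, 4, 5, 6, 7, 8] the diagonal is [2, 2, 1, 2, 2, 1, 2, 2]. Diagonalising L (or applying a numerical eigensolver to the 8x8 matrix) gives the spectrum above. The largest eigenvalue, 3.8478, is at most the vertex count 8.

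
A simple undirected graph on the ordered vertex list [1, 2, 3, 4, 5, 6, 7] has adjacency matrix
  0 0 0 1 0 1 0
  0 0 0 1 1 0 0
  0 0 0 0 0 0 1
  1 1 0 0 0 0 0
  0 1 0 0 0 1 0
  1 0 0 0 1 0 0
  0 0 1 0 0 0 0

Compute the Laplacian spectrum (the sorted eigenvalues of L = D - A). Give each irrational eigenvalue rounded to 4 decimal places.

[0, 0, 1.3820, 1.3820, 2, 3.6180, 3.6180]

Reading degrees in the order [1, 2, 3, 4, 5, 6, 7] gives [2, 2, 1, 2, 2, 2, 1]; set D = diag(2, 2, 1, 2, 2, 2, 1) and form L = D - A. Diagonalising L (or applying a numerical eigensolver to the 7x7 matrix) gives the spectrum above. The 2 zero eigenvalues correspond to the 2 connected components. The eigenvalues sum to 12, which equals trace(L) = 2|E|.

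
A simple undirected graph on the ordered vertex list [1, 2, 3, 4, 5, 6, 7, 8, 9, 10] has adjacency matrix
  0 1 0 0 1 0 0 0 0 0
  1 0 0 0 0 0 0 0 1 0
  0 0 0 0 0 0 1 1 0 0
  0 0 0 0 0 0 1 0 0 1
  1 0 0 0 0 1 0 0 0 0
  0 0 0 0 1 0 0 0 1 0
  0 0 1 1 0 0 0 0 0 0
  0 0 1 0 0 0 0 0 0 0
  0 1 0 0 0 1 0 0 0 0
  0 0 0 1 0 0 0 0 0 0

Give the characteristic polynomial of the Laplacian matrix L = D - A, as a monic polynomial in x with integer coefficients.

x^10 - 18x^9 + 136x^8 - 560x^7 + 1365x^6 - 2000x^5 + 1700x^4 - 750x^3 + 125x^2

With the vertex order [1, 2, 3, 4, 5, 6, 7, 8, 9, 10], the degrees are [2, 2, 2, 2, 2, 2, 2, 1, 2, 1], giving D = diag(2, 2, 2, 2, 2, 2, 2, 1, 2, 1) and L = D - A. Computing det(xI - L) by cofactor expansion (or equivalently via sum-over-permutations) gives x^10 - 18x^9 + 136x^8 - 560x^7 + 1365x^6 - 2000x^5 + 1700x^4 - 750x^3 + 125x^2. The coefficient of x^9 equals -trace(L) = -18, matching the sum of degrees. The eigenvalues sum to 18, which equals trace(L) = 2|E|. There are 2 zeros in the spectrum, matching the 2 components.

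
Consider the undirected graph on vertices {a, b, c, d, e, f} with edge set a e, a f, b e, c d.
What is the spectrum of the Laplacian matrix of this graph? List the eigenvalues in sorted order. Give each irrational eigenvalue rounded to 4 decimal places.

[0, 0, 0.5858, 2, 2, 3.4142]

Reading degrees in the order [a, b, c, d, e, f] gives [2, 1, 1, 1, 2, 1]; set D = diag(2, 1, 1, 1, 2, 1) and form L = D - A. Diagonalising L (or applying a numerical eigensolver to the 6x6 matrix) gives the spectrum above. The 2 zero eigenvalues correspond to the 2 connected components. The largest eigenvalue, 3.4142, is at most the vertex count 6.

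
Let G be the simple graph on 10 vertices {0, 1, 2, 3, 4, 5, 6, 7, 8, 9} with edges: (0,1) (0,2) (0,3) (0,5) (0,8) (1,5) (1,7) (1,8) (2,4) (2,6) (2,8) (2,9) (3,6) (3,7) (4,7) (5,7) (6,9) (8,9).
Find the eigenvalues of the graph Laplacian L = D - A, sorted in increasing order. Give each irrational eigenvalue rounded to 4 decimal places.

[0, 1.3749, 1.7386, 2.2783, 3.5125, 4.1721, 4.5246, 5.6251, 5.9120, 6.8621]

Reading degrees in the order [0, 1, 2, 3, 4, 5, 6, 7, 8, 9] gives [5, 4, 5, 3, 2, 3, 3, 4, 4, 3]; set D = diag(5, 4, 5, 3, 2, 3, 3, 4, 4, 3) and form L = D - A. Since every row of L sums to 0, the all-ones vector is in the kernel and 0 is an eigenvalue. The eigenvalues sum to 36, which equals trace(L) = 2|E|.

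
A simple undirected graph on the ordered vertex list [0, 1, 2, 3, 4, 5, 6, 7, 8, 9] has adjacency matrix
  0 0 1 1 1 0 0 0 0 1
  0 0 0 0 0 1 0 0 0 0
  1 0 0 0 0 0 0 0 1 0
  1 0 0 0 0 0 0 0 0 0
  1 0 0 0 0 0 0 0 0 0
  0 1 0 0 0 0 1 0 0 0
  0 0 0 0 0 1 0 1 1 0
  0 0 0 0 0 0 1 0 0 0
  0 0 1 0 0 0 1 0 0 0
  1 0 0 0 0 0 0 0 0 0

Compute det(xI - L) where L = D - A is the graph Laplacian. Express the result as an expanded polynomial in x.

x^10 - 18x^9 + 132x^8 - 514x^7 + 1165x^6 - 1586x^5 + 1288x^4 - 592x^3 + 134x^2 - 10x

Each diagonal entry of L is the vertex degree and each off-diagonal entry is -1 where an edge is present, 0 otherwise; in the order [0, 1, 2, 3, 4, 5, 6, 7, 8, 9] the diagonal is [4, 1, 2, 1, 1, 2, 3, 1, 2, 1]. L has integer entries, so p(x) = det(xI - L) has integer coefficients. Expanding the determinant yields x^10 - 18x^9 + 132x^8 - 514x^7 + 1165x^6 - 1586x^5 + 1288x^4 - 592x^3 + 134x^2 - 10x. Since p(0) = det(-L) = 0, x divides p(x). The largest eigenvalue, 5.1026, is at most the vertex count 10.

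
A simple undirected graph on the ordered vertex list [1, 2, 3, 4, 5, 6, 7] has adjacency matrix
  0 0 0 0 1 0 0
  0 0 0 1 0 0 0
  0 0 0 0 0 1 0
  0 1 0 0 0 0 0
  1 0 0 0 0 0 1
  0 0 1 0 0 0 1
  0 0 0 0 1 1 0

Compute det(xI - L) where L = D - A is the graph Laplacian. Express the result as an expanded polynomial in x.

Reading degrees in the order [1, 2, 3, 4, 5, 6, 7] gives [1, 1, 1, 1, 2, 2, 2]; set D = diag(1, 1, 1, 1, 2, 2, 2) and form L = D - A. Computing det(xI - L) by cofactor expansion (or equivalently via sum-over-permutations) gives x^7 - 10x^6 + 37x^5 - 62x^4 + 45x^3 - 10x^2. The constant term is 0 because L is singular (the all-ones vector lies in its kernel). The largest eigenvalue, 3.6180, is at most the vertex count 7. There are 2 zeros in the spectrum, matching the 2 components.

x^7 - 10x^6 + 37x^5 - 62x^4 + 45x^3 - 10x^2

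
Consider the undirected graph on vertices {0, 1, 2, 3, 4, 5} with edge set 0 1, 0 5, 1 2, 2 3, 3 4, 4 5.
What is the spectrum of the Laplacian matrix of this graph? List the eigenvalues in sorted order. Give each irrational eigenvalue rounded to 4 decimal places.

[0, 1, 1, 3, 3, 4]

Reading degrees in the order [0, 1, 2, 3, 4, 5] gives [2, 2, 2, 2, 2, 2]; set D = diag(2, 2, 2, 2, 2, 2) and form L = D - A. L is symmetric positive semidefinite, so every eigenvalue is real and nonnegative. The single zero eigenvalue shows the graph is connected. The eigenvalues sum to 12, which equals trace(L) = 2|E|. There is one zero in the spectrum, matching the 1 component.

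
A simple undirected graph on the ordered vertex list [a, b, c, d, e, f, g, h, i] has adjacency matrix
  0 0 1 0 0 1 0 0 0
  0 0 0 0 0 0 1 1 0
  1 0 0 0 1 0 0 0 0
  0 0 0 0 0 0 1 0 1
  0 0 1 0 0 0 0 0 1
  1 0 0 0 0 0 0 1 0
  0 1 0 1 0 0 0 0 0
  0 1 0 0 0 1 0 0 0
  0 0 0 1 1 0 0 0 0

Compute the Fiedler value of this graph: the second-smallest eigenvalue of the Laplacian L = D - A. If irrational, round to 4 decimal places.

Reading degrees in the order [a, b, c, d, e, f, g, h, i] gives [2, 2, 2, 2, 2, 2, 2, 2, 2]; set D = diag(2, 2, 2, 2, 2, 2, 2, 2, 2) and form L = D - A. The smallest Laplacian eigenvalue is always 0. The next one, lambda_2 = 0.4679, measures how hard the graph is to disconnect: larger values mean better connectivity. The largest eigenvalue, 3.8794, is at most the vertex count 9.

0.4679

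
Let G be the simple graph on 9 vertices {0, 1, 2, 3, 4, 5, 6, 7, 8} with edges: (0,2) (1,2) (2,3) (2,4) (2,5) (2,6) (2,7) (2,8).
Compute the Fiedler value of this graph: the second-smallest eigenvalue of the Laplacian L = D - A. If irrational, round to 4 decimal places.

1

With the vertex order [0, 1, 2, 3, 4, 5, 6, 7, 8], the degrees are [1, 1, 8, 1, 1, 1, 1, 1, 1], giving D = diag(1, 1, 8, 1, 1, 1, 1, 1, 1) and L = D - A. The smallest Laplacian eigenvalue is always 0. The next one, lambda_2 = 1, measures how hard the graph is to disconnect: larger values mean better connectivity. By the matrix-tree theorem the graph has (1/9) * product of the nonzero eigenvalues = 1 spanning tree.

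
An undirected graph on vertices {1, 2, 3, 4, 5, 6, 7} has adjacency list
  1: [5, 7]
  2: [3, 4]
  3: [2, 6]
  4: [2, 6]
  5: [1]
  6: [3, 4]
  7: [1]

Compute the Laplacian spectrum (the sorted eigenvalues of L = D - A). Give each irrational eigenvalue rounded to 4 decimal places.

[0, 0, 1, 2, 2, 3, 4]

Each diagonal entry of L is the vertex degree and each off-diagonal entry is -1 where an edge is present, 0 otherwise; in the order [1, 2, 3, 4, 5, 6, 7] the diagonal is [2, 2, 2, 2, 1, 2, 1]. L is symmetric positive semidefinite, so every eigenvalue is real and nonnegative. The 2 zero eigenvalues correspond to the 2 connected components. The largest eigenvalue, 4, is at most the vertex count 7. There are 2 zeros in the spectrum, matching the 2 components.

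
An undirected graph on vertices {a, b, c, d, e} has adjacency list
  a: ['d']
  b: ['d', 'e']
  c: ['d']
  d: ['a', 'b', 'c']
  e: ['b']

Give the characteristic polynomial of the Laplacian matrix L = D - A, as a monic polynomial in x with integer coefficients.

x^5 - 8x^4 + 20x^3 - 18x^2 + 5x

Reading degrees in the order [a, b, c, d, e] gives [1, 2, 1, 3, 1]; set D = diag(1, 2, 1, 3, 1) and form L = D - A. L has integer entries, so p(x) = det(xI - L) has integer coefficients. Expanding the determinant yields x^5 - 8x^4 + 20x^3 - 18x^2 + 5x. Since p(0) = det(-L) = 0, x divides p(x). By the matrix-tree theorem the graph has (1/5) * product of the nonzero eigenvalues = 1 spanning tree.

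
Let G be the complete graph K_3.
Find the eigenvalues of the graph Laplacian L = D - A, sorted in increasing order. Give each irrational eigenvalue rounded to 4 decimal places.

[0, 3, 3]

The graph has 3 vertices and degree multiset [2, 2, 2]; D is the diagonal matrix of degrees and L = D - A. Since every row of L sums to 0, the all-ones vector is in the kernel and 0 is an eigenvalue.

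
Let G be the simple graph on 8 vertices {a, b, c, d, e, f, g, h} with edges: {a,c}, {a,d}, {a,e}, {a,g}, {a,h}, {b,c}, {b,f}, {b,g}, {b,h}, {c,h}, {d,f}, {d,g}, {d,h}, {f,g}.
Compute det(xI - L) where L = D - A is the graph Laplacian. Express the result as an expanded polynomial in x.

With the vertex order [a, b, c, d, e, f, g, h], the degrees are [5, 4, 3, 4, 1, 3, 4, 4], giving D = diag(5, 4, 3, 4, 1, 3, 4, 4) and L = D - A. Computing det(xI - L) by cofactor expansion (or equivalently via sum-over-permutations) gives x^8 - 28x^7 + 324x^6 - 1996x^5 + 7008x^4 - 13838x^3 + 13927x^2 - 5304x. Since p(0) = det(-L) = 0, x divides p(x). The eigenvalues sum to 28, which equals trace(L) = 2|E|.

x^8 - 28x^7 + 324x^6 - 1996x^5 + 7008x^4 - 13838x^3 + 13927x^2 - 5304x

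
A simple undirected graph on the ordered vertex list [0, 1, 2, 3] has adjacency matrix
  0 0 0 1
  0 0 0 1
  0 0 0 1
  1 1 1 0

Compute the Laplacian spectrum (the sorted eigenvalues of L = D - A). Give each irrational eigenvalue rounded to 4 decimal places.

With the vertex order [0, 1, 2, 3], the degrees are [1, 1, 1, 3], giving D = diag(1, 1, 1, 3) and L = D - A. Since every row of L sums to 0, the all-ones vector is in the kernel and 0 is an eigenvalue. The single zero eigenvalue shows the graph is connected. The largest eigenvalue, 4, is at most the vertex count 4.

[0, 1, 1, 4]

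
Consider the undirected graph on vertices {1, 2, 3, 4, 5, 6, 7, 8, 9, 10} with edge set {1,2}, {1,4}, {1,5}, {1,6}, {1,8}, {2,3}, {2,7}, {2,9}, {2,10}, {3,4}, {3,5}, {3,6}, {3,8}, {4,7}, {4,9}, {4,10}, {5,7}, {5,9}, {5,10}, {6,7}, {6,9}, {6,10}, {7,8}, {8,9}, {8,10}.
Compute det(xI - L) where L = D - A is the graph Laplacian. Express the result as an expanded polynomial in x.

x^10 - 50x^9 + 1100x^8 - 14000x^7 + 113750x^6 - 612500x^5 + 2187500x^4 - 5000000x^3 + 6640625x^2 - 3906250x

With the vertex order [1, 2, 3, 4, 5, 6, 7, 8, 9, 10], the degrees are [5, 5, 5, 5, 5, 5, 5, 5, 5, 5], giving D = diag(5, 5, 5, 5, 5, 5, 5, 5, 5, 5) and L = D - A. The eigenvalues of L are [0, 5, 5, 5, 5, 5, 5, 5, 5, 10]; the characteristic polynomial is the product of (x - lambda_i), which multiplies out to x^10 - 50x^9 + 1100x^8 - 14000x^7 + 113750x^6 - 612500x^5 + 2187500x^4 - 5000000x^3 + 6640625x^2 - 3906250x. The coefficient of x^9 equals -trace(L) = -50, matching the sum of degrees. By the matrix-tree theorem the graph has (1/10) * product of the nonzero eigenvalues = 390625 spanning trees.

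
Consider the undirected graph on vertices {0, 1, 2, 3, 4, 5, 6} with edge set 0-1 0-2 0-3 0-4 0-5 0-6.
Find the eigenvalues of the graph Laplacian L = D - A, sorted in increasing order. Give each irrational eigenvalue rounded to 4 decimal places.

[0, 1, 1, 1, 1, 1, 7]

With the vertex order [0, 1, 2, 3, 4, 5, 6], the degrees are [6, 1, 1, 1, 1, 1, 1], giving D = diag(6, 1, 1, 1, 1, 1, 1) and L = D - A. Since every row of L sums to 0, the all-ones vector is in the kernel and 0 is an eigenvalue. The single zero eigenvalue shows the graph is connected. There is one zero in the spectrum, matching the 1 component.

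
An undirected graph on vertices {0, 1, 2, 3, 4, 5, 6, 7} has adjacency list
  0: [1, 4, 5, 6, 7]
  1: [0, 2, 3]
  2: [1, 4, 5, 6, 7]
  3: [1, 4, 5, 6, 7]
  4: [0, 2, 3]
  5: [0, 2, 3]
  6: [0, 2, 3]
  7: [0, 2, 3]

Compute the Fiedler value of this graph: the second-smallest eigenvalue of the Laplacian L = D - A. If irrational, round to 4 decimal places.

Each diagonal entry of L is the vertex degree and each off-diagonal entry is -1 where an edge is present, 0 otherwise; in the order [0, 1, 2, 3, 4, 5, 6, 7] the diagonal is [5, 3, 5, 5, 3, 3, 3, 3]. Computing the eigenvalues of L and sorting gives [0, 3, 3, 3, 3, 5, 5, 8]. The Fiedler value lambda_2 = 3 is strictly positive, so the graph is connected.

3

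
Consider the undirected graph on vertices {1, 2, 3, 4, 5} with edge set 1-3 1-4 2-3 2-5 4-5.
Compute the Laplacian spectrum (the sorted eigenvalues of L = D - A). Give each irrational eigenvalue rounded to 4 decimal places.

Each diagonal entry of L is the vertex degree and each off-diagonal entry is -1 where an edge is present, 0 otherwise; in the order [1, 2, 3, 4, 5] the diagonal is [2, 2, 2, 2, 2]. The multiplicity of 0 as a Laplacian eigenvalue equals the number of connected components. The eigenvalues sum to 10, which equals trace(L) = 2|E|. There is one zero in the spectrum, matching the 1 component.

[0, 1.3820, 1.3820, 3.6180, 3.6180]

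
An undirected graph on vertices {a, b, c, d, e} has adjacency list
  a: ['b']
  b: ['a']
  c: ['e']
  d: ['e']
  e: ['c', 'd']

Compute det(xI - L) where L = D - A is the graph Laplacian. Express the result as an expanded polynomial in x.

x^5 - 6x^4 + 11x^3 - 6x^2

With the vertex order [a, b, c, d, e], the degrees are [1, 1, 1, 1, 2], giving D = diag(1, 1, 1, 1, 2) and L = D - A. Computing det(xI - L) by cofactor expansion (or equivalently via sum-over-permutations) gives x^5 - 6x^4 + 11x^3 - 6x^2. The constant term is 0 because L is singular (the all-ones vector lies in its kernel). The eigenvalues sum to 6, which equals trace(L) = 2|E|.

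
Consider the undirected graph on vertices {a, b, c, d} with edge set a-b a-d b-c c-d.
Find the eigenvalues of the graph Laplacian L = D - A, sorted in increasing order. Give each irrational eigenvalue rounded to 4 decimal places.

Each diagonal entry of L is the vertex degree and each off-diagonal entry is -1 where an edge is present, 0 otherwise; in the order [a, b, c, d] the diagonal is [2, 2, 2, 2]. Since every row of L sums to 0, the all-ones vector is in the kernel and 0 is an eigenvalue. The largest eigenvalue, 4, is at most the vertex count 4.

[0, 2, 2, 4]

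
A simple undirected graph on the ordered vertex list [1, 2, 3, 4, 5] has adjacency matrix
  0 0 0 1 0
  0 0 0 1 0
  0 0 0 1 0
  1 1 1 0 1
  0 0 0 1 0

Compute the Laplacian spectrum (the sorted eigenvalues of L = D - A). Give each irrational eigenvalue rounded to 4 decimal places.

[0, 1, 1, 1, 5]

With the vertex order [1, 2, 3, 4, 5], the degrees are [1, 1, 1, 4, 1], giving D = diag(1, 1, 1, 4, 1) and L = D - A. Diagonalising L (or applying a numerical eigensolver to the 5x5 matrix) gives the spectrum above.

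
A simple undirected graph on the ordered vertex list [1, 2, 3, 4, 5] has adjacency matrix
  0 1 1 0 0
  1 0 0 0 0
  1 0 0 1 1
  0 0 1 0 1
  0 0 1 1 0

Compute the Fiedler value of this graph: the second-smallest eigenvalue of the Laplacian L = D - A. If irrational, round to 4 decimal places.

With the vertex order [1, 2, 3, 4, 5], the degrees are [2, 1, 3, 2, 2], giving D = diag(2, 1, 3, 2, 2) and L = D - A. The smallest Laplacian eigenvalue is always 0. The next one, lambda_2 = 0.5188, measures how hard the graph is to disconnect: larger values mean better connectivity. There is one zero in the spectrum, matching the 1 component.

0.5188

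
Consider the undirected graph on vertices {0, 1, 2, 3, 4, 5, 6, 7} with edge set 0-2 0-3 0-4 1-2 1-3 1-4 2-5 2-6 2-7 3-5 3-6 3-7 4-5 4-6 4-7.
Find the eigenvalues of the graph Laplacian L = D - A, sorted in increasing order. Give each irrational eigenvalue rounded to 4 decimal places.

With the vertex order [0, 1, 2, 3, 4, 5, 6, 7], the degrees are [3, 3, 5, 5, 5, 3, 3, 3], giving D = diag(3, 3, 5, 5, 5, 3, 3, 3) and L = D - A. Diagonalising L (or applying a numerical eigensolver to the 8x8 matrix) gives the spectrum above. The single zero eigenvalue shows the graph is connected. There is one zero in the spectrum, matching the 1 component. The largest eigenvalue, 8, is at most the vertex count 8.

[0, 3, 3, 3, 3, 5, 5, 8]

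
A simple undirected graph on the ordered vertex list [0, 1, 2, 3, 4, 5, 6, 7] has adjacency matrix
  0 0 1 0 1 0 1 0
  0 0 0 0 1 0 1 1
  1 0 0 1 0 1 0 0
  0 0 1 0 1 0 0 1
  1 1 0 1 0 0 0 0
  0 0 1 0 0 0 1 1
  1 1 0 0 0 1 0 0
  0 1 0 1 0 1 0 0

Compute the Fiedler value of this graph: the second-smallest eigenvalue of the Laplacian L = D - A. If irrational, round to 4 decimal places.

2

Reading degrees in the order [0, 1, 2, 3, 4, 5, 6, 7] gives [3, 3, 3, 3, 3, 3, 3, 3]; set D = diag(3, 3, 3, 3, 3, 3, 3, 3) and form L = D - A. The smallest Laplacian eigenvalue is always 0. The next one, lambda_2 = 2, measures how hard the graph is to disconnect: larger values mean better connectivity. The largest eigenvalue, 6, is at most the vertex count 8.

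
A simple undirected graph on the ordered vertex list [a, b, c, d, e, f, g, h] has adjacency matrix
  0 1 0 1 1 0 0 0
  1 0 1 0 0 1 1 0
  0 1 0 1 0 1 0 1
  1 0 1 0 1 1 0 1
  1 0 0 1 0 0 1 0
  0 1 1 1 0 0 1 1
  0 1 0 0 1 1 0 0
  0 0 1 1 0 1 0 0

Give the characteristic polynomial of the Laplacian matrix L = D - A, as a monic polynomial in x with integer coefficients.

x^8 - 30x^7 + 376x^6 - 2546x^5 + 10033x^4 - 22948x^3 + 28134x^2 - 14224x

Reading degrees in the order [a, b, c, d, e, f, g, h] gives [3, 4, 4, 5, 3, 5, 3, 3]; set D = diag(3, 4, 4, 5, 3, 5, 3, 3) and form L = D - A. Computing det(xI - L) by cofactor expansion (or equivalently via sum-over-permutations) gives x^8 - 30x^7 + 376x^6 - 2546x^5 + 10033x^4 - 22948x^3 + 28134x^2 - 14224x. Since p(0) = det(-L) = 0, x divides p(x).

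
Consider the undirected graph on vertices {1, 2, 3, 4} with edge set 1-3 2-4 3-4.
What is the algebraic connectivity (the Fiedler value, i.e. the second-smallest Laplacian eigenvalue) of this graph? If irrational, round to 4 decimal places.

Each diagonal entry of L is the vertex degree and each off-diagonal entry is -1 where an edge is present, 0 otherwise; in the order [1, 2, 3, 4] the diagonal is [1, 1, 2, 2]. The sorted Laplacian eigenvalues are [0, 0.5858, 2, 3.4142]; the algebraic connectivity is the second entry, 0.5858. By the matrix-tree theorem the graph has (1/4) * product of the nonzero eigenvalues = 1 spanning tree. The largest eigenvalue, 3.4142, is at most the vertex count 4.

0.5858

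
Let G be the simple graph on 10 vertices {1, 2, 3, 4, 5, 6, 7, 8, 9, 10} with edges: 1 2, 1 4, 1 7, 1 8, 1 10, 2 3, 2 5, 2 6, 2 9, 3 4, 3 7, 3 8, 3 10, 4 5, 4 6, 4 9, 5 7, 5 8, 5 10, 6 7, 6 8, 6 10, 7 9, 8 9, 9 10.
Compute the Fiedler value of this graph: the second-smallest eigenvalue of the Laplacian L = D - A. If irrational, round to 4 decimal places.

With the vertex order [1, 2, 3, 4, 5, 6, 7, 8, 9, 10], the degrees are [5, 5, 5, 5, 5, 5, 5, 5, 5, 5], giving D = diag(5, 5, 5, 5, 5, 5, 5, 5, 5, 5) and L = D - A. Computing the eigenvalues of L and sorting gives [0, 5, 5, 5, 5, 5, 5, 5, 5, 10]. The Fiedler value lambda_2 = 5 is strictly positive, so the graph is connected.

5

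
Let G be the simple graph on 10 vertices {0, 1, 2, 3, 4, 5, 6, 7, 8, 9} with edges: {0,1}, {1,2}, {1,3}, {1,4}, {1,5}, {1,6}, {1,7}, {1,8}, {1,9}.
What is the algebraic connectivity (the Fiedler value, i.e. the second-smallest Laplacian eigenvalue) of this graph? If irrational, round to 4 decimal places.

1

Reading degrees in the order [0, 1, 2, 3, 4, 5, 6, 7, 8, 9] gives [1, 9, 1, 1, 1, 1, 1, 1, 1, 1]; set D = diag(1, 9, 1, 1, 1, 1, 1, 1, 1, 1) and form L = D - A. Computing the eigenvalues of L and sorting gives [0, 1, 1, 1, 1, 1, 1, 1, 1, 10]. The Fiedler value lambda_2 = 1 is strictly positive, so the graph is connected. By the matrix-tree theorem the graph has (1/10) * product of the nonzero eigenvalues = 1 spanning tree.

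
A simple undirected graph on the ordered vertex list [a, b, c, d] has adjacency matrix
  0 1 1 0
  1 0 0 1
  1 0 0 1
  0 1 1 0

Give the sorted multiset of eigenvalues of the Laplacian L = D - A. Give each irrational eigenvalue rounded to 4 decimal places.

Each diagonal entry of L is the vertex degree and each off-diagonal entry is -1 where an edge is present, 0 otherwise; in the order [a, b, c, d] the diagonal is [2, 2, 2, 2]. The multiplicity of 0 as a Laplacian eigenvalue equals the number of connected components. The single zero eigenvalue shows the graph is connected. There is one zero in the spectrum, matching the 1 component. The largest eigenvalue, 4, is at most the vertex count 4.

[0, 2, 2, 4]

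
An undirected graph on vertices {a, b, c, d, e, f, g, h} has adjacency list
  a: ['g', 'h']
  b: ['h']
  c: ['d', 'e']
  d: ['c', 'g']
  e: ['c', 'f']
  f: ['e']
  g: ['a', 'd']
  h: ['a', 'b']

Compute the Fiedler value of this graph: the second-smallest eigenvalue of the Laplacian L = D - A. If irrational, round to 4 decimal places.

Reading degrees in the order [a, b, c, d, e, f, g, h] gives [2, 1, 2, 2, 2, 1, 2, 2]; set D = diag(2, 1, 2, 2, 2, 1, 2, 2) and form L = D - A. The sorted Laplacian eigenvalues are [0, 0.1522, 0.5858, 1.2346, 2, 2.7654, 3.4142, 3.8478]; the algebraic connectivity is the second entry, 0.1522. The largest eigenvalue, 3.8478, is at most the vertex count 8.

0.1522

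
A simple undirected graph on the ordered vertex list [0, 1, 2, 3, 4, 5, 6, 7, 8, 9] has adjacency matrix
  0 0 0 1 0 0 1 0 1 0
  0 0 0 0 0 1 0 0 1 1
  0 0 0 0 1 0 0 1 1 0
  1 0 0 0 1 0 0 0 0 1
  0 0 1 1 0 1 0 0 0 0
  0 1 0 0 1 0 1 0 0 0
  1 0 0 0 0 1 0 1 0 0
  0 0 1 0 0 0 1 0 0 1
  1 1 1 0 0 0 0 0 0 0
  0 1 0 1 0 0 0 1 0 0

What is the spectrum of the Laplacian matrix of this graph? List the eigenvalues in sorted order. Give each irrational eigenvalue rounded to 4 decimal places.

[0, 2, 2, 2, 2, 2, 5, 5, 5, 5]

Reading degrees in the order [0, 1, 2, 3, 4, 5, 6, 7, 8, 9] gives [3, 3, 3, 3, 3, 3, 3, 3, 3, 3]; set D = diag(3, 3, 3, 3, 3, 3, 3, 3, 3, 3) and form L = D - A. The multiplicity of 0 as a Laplacian eigenvalue equals the number of connected components.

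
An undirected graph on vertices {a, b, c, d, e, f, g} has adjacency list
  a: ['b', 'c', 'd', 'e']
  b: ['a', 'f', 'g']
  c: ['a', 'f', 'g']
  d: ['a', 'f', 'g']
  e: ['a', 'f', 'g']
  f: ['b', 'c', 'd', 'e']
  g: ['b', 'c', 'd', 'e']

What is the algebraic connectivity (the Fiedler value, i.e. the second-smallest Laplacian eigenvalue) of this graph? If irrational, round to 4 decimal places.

3

With the vertex order [a, b, c, d, e, f, g], the degrees are [4, 3, 3, 3, 3, 4, 4], giving D = diag(4, 3, 3, 3, 3, 4, 4) and L = D - A. The sorted Laplacian eigenvalues are [0, 3, 3, 3, 4, 4, 7]; the algebraic connectivity is the second entry, 3. The largest eigenvalue, 7, is at most the vertex count 7. By the matrix-tree theorem the graph has (1/7) * product of the nonzero eigenvalues = 432 spanning trees.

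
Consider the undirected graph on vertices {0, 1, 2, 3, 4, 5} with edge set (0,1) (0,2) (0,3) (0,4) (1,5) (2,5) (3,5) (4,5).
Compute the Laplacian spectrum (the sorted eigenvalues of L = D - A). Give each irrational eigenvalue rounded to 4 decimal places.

[0, 2, 2, 2, 4, 6]

Reading degrees in the order [0, 1, 2, 3, 4, 5] gives [4, 2, 2, 2, 2, 4]; set D = diag(4, 2, 2, 2, 2, 4) and form L = D - A. Since every row of L sums to 0, the all-ones vector is in the kernel and 0 is an eigenvalue. The single zero eigenvalue shows the graph is connected.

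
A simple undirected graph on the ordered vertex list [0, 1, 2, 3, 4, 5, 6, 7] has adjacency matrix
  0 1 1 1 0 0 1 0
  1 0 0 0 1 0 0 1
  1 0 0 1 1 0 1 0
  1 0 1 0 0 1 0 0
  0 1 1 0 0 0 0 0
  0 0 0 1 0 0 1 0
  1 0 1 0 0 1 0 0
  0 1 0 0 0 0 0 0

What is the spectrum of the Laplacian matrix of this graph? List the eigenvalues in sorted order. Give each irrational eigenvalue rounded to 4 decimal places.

With the vertex order [0, 1, 2, 3, 4, 5, 6, 7], the degrees are [4, 3, 4, 3, 2, 2, 3, 1], giving D = diag(4, 3, 4, 3, 2, 2, 3, 1) and L = D - A. Since every row of L sums to 0, the all-ones vector is in the kernel and 0 is an eigenvalue.

[0, 0.5858, 1.4384, 2.5858, 3, 3.4142, 5.4142, 5.5616]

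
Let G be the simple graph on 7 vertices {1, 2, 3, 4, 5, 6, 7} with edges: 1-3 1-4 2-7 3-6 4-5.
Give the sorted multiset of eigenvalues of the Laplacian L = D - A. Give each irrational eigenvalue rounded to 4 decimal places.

Reading degrees in the order [1, 2, 3, 4, 5, 6, 7] gives [2, 1, 2, 2, 1, 1, 1]; set D = diag(2, 1, 2, 2, 1, 1, 1) and form L = D - A. The multiplicity of 0 as a Laplacian eigenvalue equals the number of connected components. The 2 zero eigenvalues correspond to the 2 connected components. There are 2 zeros in the spectrum, matching the 2 components.

[0, 0, 0.3820, 1.3820, 2, 2.6180, 3.6180]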